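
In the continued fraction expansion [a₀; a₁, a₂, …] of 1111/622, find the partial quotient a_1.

1111 = 1·622 + 489, so a_0 = 1
622 = 1·489 + 133, so a_1 = 1

1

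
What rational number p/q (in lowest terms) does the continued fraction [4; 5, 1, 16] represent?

Work from the innermost term outward:
Start with 16.
1 + 1/(16/1) = 1 + 1/16 = 17/16
5 + 1/(17/16) = 5 + 16/17 = 101/17
4 + 1/(101/17) = 4 + 17/101 = 421/101

421/101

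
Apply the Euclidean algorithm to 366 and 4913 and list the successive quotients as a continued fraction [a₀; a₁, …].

⌊366/4913⌋ = 0, remainder 366
⌊4913/366⌋ = 13, remainder 155
⌊366/155⌋ = 2, remainder 56
⌊155/56⌋ = 2, remainder 43
⌊56/43⌋ = 1, remainder 13
⌊43/13⌋ = 3, remainder 4
⌊13/4⌋ = 3, remainder 1
⌊4/1⌋ = 4, remainder 0

[0; 13, 2, 2, 1, 3, 3, 4]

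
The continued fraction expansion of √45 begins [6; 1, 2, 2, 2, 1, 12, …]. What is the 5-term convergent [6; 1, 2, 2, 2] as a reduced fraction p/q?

Build up convergents one term at a time:
a_0 = 6: 6/1
a_1 = 1: 7/1
a_2 = 2: 20/3
a_3 = 2: 47/7
a_4 = 2: 114/17

114/17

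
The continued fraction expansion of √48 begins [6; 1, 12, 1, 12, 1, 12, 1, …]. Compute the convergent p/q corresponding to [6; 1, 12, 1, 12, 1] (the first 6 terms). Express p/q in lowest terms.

Start with 1.
12 + 1/(1/1) = 12 + 1/1 = 13/1
1 + 1/(13/1) = 1 + 1/13 = 14/13
12 + 1/(14/13) = 12 + 13/14 = 181/14
1 + 1/(181/14) = 1 + 14/181 = 195/181
6 + 1/(195/181) = 6 + 181/195 = 1351/195

1351/195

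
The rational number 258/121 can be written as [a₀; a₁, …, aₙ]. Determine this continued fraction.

⌊258/121⌋ = 2, remainder 16
⌊121/16⌋ = 7, remainder 9
⌊16/9⌋ = 1, remainder 7
⌊9/7⌋ = 1, remainder 2
⌊7/2⌋ = 3, remainder 1
⌊2/1⌋ = 2, remainder 0

[2; 7, 1, 1, 3, 2]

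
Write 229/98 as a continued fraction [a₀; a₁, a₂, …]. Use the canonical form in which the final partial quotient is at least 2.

[2; 2, 1, 32]

Run the Euclidean algorithm, recording each quotient:
229 = 2·98 + 33, so a_0 = 2
98 = 2·33 + 32, so a_1 = 2
33 = 1·32 + 1, so a_2 = 1
32 = 32·1 + 0, so a_3 = 32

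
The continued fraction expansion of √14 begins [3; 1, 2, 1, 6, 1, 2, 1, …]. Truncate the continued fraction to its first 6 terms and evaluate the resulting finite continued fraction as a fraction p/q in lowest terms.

Starting at the tail and folding back:
Start with 1.
6 + 1/(1/1) = 6 + 1/1 = 7/1
1 + 1/(7/1) = 1 + 1/7 = 8/7
2 + 1/(8/7) = 2 + 7/8 = 23/8
1 + 1/(23/8) = 1 + 8/23 = 31/23
3 + 1/(31/23) = 3 + 23/31 = 116/31

116/31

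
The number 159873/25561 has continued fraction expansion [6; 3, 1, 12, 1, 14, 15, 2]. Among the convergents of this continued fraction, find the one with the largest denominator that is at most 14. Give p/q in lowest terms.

a_0 = 6: 6/1  (≤ bound)
a_1 = 3: 19/3  (≤ bound)
a_2 = 1: 25/4  (≤ bound)
a_3 = 12: 319/51  (> 14, stop)

25/4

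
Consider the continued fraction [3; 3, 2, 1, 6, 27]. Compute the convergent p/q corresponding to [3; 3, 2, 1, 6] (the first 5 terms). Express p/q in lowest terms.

221/67

Work from the innermost term outward:
Start with 6.
1 + 1/(6/1) = 1 + 1/6 = 7/6
2 + 1/(7/6) = 2 + 6/7 = 20/7
3 + 1/(20/7) = 3 + 7/20 = 67/20
3 + 1/(67/20) = 3 + 20/67 = 221/67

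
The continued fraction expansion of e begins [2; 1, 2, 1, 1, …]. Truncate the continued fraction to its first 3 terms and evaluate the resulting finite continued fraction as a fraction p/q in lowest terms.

a_0 = 2: 2/1
a_1 = 1: 3/1
a_2 = 2: 8/3

8/3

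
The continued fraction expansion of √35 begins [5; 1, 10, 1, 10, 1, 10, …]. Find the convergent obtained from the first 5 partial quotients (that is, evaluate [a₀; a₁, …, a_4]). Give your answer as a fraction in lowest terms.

Starting at the tail and folding back:
Start with 10.
1 + 1/(10/1) = 1 + 1/10 = 11/10
10 + 1/(11/10) = 10 + 10/11 = 120/11
1 + 1/(120/11) = 1 + 11/120 = 131/120
5 + 1/(131/120) = 5 + 120/131 = 775/131

775/131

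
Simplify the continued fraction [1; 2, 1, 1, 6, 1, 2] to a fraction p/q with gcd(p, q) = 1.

Work from the innermost term outward:
Start with 2.
1 + 1/(2/1) = 1 + 1/2 = 3/2
6 + 1/(3/2) = 6 + 2/3 = 20/3
1 + 1/(20/3) = 1 + 3/20 = 23/20
1 + 1/(23/20) = 1 + 20/23 = 43/23
2 + 1/(43/23) = 2 + 23/43 = 109/43
1 + 1/(109/43) = 1 + 43/109 = 152/109

152/109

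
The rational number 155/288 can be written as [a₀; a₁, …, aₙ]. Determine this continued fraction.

[0; 1, 1, 6, 22]

155 = 0·288 + 155, so a_0 = 0
288 = 1·155 + 133, so a_1 = 1
155 = 1·133 + 22, so a_2 = 1
133 = 6·22 + 1, so a_3 = 6
22 = 22·1 + 0, so a_4 = 22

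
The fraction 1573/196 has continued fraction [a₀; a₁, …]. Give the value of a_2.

5

Apply division with remainder until the remainder is 0:
1573 ÷ 196 → quotient 8, remainder 5
196 ÷ 5 → quotient 39, remainder 1
5 ÷ 1 → quotient 5, remainder 0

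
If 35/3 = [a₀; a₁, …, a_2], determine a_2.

2

Run the Euclidean algorithm, recording each quotient:
35 ÷ 3 → quotient 11, remainder 2
3 ÷ 2 → quotient 1, remainder 1
2 ÷ 1 → quotient 2, remainder 0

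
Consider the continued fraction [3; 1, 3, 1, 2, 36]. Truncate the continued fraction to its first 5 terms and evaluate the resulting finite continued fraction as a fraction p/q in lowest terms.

53/14

Use the convergent recurrence hₖ = aₖ·hₖ₋₁ + hₖ₋₂ (and likewise for the denominators kₖ):
a_0 = 3: 3/1
a_1 = 1: 4/1
a_2 = 3: 15/4
a_3 = 1: 19/5
a_4 = 2: 53/14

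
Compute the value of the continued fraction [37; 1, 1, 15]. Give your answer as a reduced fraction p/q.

a_0 = 37: 37/1
a_1 = 1: 38/1
a_2 = 1: 75/2
a_3 = 15: 1163/31

1163/31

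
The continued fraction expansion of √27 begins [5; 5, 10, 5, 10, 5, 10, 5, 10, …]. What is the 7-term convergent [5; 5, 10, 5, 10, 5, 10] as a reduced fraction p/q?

Starting at the tail and folding back:
Start with 10.
5 + 1/(10/1) = 5 + 1/10 = 51/10
10 + 1/(51/10) = 10 + 10/51 = 520/51
5 + 1/(520/51) = 5 + 51/520 = 2651/520
10 + 1/(2651/520) = 10 + 520/2651 = 27030/2651
5 + 1/(27030/2651) = 5 + 2651/27030 = 137801/27030
5 + 1/(137801/27030) = 5 + 27030/137801 = 716035/137801

716035/137801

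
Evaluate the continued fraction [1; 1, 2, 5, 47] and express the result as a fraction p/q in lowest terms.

1274/755

Use the convergent recurrence hₖ = aₖ·hₖ₋₁ + hₖ₋₂ (and likewise for the denominators kₖ):
a_0 = 1: 1/1
a_1 = 1: 2/1
a_2 = 2: 5/3
a_3 = 5: 27/16
a_4 = 47: 1274/755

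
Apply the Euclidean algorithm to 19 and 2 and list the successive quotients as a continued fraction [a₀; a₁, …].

19 ÷ 2 → quotient 9, remainder 1
2 ÷ 1 → quotient 2, remainder 0

[9; 2]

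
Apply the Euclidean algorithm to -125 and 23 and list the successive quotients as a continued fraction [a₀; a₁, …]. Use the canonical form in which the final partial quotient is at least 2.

[-6; 1, 1, 3, 3]

-125 ÷ 23 → quotient -6, remainder 13
23 ÷ 13 → quotient 1, remainder 10
13 ÷ 10 → quotient 1, remainder 3
10 ÷ 3 → quotient 3, remainder 1
3 ÷ 1 → quotient 3, remainder 0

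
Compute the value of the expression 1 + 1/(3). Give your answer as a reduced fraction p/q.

Start with 3.
1 + 1/(3/1) = 1 + 1/3 = 4/3

4/3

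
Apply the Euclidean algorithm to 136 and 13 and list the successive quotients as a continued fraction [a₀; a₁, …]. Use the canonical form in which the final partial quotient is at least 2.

[10; 2, 6]

136 ÷ 13 → quotient 10, remainder 6
13 ÷ 6 → quotient 2, remainder 1
6 ÷ 1 → quotient 6, remainder 0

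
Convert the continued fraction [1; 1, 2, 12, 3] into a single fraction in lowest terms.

Collapse the nested fraction from the inside out:
Start with 3.
12 + 1/(3/1) = 12 + 1/3 = 37/3
2 + 1/(37/3) = 2 + 3/37 = 77/37
1 + 1/(77/37) = 1 + 37/77 = 114/77
1 + 1/(114/77) = 1 + 77/114 = 191/114

191/114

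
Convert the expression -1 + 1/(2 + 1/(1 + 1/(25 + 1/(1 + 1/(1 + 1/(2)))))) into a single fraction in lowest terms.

Build up convergents one term at a time:
a_0 = -1: -1/1
a_1 = 2: -1/2
a_2 = 1: -2/3
a_3 = 25: -51/77
a_4 = 1: -53/80
a_5 = 1: -104/157
a_6 = 2: -261/394

-261/394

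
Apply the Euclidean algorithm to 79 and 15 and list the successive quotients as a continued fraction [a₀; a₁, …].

79 ÷ 15 → quotient 5, remainder 4
15 ÷ 4 → quotient 3, remainder 3
4 ÷ 3 → quotient 1, remainder 1
3 ÷ 1 → quotient 3, remainder 0

[5; 3, 1, 3]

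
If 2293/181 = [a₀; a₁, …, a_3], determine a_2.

⌊2293/181⌋ = 12, remainder 121
⌊181/121⌋ = 1, remainder 60
⌊121/60⌋ = 2, remainder 1

2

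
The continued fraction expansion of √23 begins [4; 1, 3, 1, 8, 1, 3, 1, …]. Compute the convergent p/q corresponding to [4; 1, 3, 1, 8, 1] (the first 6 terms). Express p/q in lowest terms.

235/49

a_0 = 4: 4/1
a_1 = 1: 5/1
a_2 = 3: 19/4
a_3 = 1: 24/5
a_4 = 8: 211/44
a_5 = 1: 235/49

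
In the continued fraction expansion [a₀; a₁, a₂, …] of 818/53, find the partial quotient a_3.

Run the Euclidean algorithm, recording each quotient:
⌊818/53⌋ = 15, remainder 23
⌊53/23⌋ = 2, remainder 7
⌊23/7⌋ = 3, remainder 2
⌊7/2⌋ = 3, remainder 1

3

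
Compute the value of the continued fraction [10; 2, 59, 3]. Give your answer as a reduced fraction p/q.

3768/359

a_0 = 10: 10/1
a_1 = 2: 21/2
a_2 = 59: 1249/119
a_3 = 3: 3768/359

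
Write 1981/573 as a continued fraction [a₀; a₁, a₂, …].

[3; 2, 5, 2, 1, 7, 2]

Apply division with remainder until the remainder is 0:
1981 = 3·573 + 262, so a_0 = 3
573 = 2·262 + 49, so a_1 = 2
262 = 5·49 + 17, so a_2 = 5
49 = 2·17 + 15, so a_3 = 2
17 = 1·15 + 2, so a_4 = 1
15 = 7·2 + 1, so a_5 = 7
2 = 2·1 + 0, so a_6 = 2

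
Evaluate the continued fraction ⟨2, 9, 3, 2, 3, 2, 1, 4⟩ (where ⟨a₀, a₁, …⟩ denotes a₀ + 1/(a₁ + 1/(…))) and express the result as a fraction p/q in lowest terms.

7265/3447

Build up convergents one term at a time:
a_0 = 2: 2/1
a_1 = 9: 19/9
a_2 = 3: 59/28
a_3 = 2: 137/65
a_4 = 3: 470/223
a_5 = 2: 1077/511
a_6 = 1: 1547/734
a_7 = 4: 7265/3447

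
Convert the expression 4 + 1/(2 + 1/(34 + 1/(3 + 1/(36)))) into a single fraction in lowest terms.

Starting at the tail and folding back:
Start with 36.
3 + 1/(36/1) = 3 + 1/36 = 109/36
34 + 1/(109/36) = 34 + 36/109 = 3742/109
2 + 1/(3742/109) = 2 + 109/3742 = 7593/3742
4 + 1/(7593/3742) = 4 + 3742/7593 = 34114/7593

34114/7593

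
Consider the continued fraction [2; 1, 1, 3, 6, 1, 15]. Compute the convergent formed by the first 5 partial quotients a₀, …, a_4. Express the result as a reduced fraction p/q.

113/44

Build up convergents one term at a time:
a_0 = 2: 2/1
a_1 = 1: 3/1
a_2 = 1: 5/2
a_3 = 3: 18/7
a_4 = 6: 113/44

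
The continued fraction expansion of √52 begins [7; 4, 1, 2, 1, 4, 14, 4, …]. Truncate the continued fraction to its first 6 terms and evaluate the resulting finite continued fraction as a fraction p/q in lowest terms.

649/90

Start with 4.
1 + 1/(4/1) = 1 + 1/4 = 5/4
2 + 1/(5/4) = 2 + 4/5 = 14/5
1 + 1/(14/5) = 1 + 5/14 = 19/14
4 + 1/(19/14) = 4 + 14/19 = 90/19
7 + 1/(90/19) = 7 + 19/90 = 649/90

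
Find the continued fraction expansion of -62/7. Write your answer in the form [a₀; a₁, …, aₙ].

-62 ÷ 7 → quotient -9, remainder 1
7 ÷ 1 → quotient 7, remainder 0

[-9; 7]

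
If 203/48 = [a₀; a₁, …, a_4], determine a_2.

203 = 4·48 + 11, so a_0 = 4
48 = 4·11 + 4, so a_1 = 4
11 = 2·4 + 3, so a_2 = 2

2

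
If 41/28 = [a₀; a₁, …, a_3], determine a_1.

41 = 1·28 + 13, so a_0 = 1
28 = 2·13 + 2, so a_1 = 2

2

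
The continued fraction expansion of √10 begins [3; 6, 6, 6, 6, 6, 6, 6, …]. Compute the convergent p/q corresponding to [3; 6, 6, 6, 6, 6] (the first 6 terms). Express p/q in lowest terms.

27379/8658

Work from the innermost term outward:
Start with 6.
6 + 1/(6/1) = 6 + 1/6 = 37/6
6 + 1/(37/6) = 6 + 6/37 = 228/37
6 + 1/(228/37) = 6 + 37/228 = 1405/228
6 + 1/(1405/228) = 6 + 228/1405 = 8658/1405
3 + 1/(8658/1405) = 3 + 1405/8658 = 27379/8658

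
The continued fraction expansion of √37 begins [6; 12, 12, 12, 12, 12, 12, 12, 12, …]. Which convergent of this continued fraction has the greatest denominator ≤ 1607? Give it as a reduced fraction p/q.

a_0 = 6: 6/1  (≤ bound)
a_1 = 12: 73/12  (≤ bound)
a_2 = 12: 882/145  (≤ bound)
a_3 = 12: 10657/1752  (> 1607, stop)

882/145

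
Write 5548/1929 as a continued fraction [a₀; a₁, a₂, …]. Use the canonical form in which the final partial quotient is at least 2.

⌊5548/1929⌋ = 2, remainder 1690
⌊1929/1690⌋ = 1, remainder 239
⌊1690/239⌋ = 7, remainder 17
⌊239/17⌋ = 14, remainder 1
⌊17/1⌋ = 17, remainder 0

[2; 1, 7, 14, 17]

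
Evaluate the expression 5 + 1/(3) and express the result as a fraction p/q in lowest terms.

16/3

a_0 = 5: 5/1
a_1 = 3: 16/3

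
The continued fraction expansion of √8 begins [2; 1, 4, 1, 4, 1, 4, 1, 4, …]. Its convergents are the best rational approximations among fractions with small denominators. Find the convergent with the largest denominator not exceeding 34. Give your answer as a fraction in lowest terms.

List convergents until the denominator exceeds the bound:
a_0 = 2: 2/1  (≤ bound)
a_1 = 1: 3/1  (≤ bound)
a_2 = 4: 14/5  (≤ bound)
a_3 = 1: 17/6  (≤ bound)
a_4 = 4: 82/29  (≤ bound)
a_5 = 1: 99/35  (> 34, stop)

82/29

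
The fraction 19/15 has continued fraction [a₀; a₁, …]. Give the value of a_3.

Apply division with remainder until the remainder is 0:
19 = 1·15 + 4, so a_0 = 1
15 = 3·4 + 3, so a_1 = 3
4 = 1·3 + 1, so a_2 = 1
3 = 3·1 + 0, so a_3 = 3

3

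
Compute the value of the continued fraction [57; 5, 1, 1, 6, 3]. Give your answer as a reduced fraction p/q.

Collapse the nested fraction from the inside out:
Start with 3.
6 + 1/(3/1) = 6 + 1/3 = 19/3
1 + 1/(19/3) = 1 + 3/19 = 22/19
1 + 1/(22/19) = 1 + 19/22 = 41/22
5 + 1/(41/22) = 5 + 22/41 = 227/41
57 + 1/(227/41) = 57 + 41/227 = 12980/227

12980/227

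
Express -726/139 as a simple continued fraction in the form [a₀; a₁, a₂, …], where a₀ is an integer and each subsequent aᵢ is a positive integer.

Repeatedly divide and take the remainder:
-726 = -6·139 + 108, so a_0 = -6
139 = 1·108 + 31, so a_1 = 1
108 = 3·31 + 15, so a_2 = 3
31 = 2·15 + 1, so a_3 = 2
15 = 15·1 + 0, so a_4 = 15

[-6; 1, 3, 2, 15]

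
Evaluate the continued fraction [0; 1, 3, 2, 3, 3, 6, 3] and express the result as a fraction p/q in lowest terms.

1573/2031

Starting at the tail and folding back:
Start with 3.
6 + 1/(3/1) = 6 + 1/3 = 19/3
3 + 1/(19/3) = 3 + 3/19 = 60/19
3 + 1/(60/19) = 3 + 19/60 = 199/60
2 + 1/(199/60) = 2 + 60/199 = 458/199
3 + 1/(458/199) = 3 + 199/458 = 1573/458
1 + 1/(1573/458) = 1 + 458/1573 = 2031/1573
0 + 1/(2031/1573) = 0 + 1573/2031 = 1573/2031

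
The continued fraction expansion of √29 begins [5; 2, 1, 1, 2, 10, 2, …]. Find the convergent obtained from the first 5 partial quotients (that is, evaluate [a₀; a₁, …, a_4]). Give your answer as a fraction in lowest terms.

a_0 = 5: 5/1
a_1 = 2: 11/2
a_2 = 1: 16/3
a_3 = 1: 27/5
a_4 = 2: 70/13

70/13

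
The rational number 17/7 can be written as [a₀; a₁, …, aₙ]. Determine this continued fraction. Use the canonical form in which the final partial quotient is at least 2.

[2; 2, 3]

Run the Euclidean algorithm, recording each quotient:
⌊17/7⌋ = 2, remainder 3
⌊7/3⌋ = 2, remainder 1
⌊3/1⌋ = 3, remainder 0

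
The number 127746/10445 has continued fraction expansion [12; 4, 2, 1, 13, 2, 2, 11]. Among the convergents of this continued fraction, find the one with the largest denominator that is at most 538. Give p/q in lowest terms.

a_0 = 12: 12/1  (≤ bound)
a_1 = 4: 49/4  (≤ bound)
a_2 = 2: 110/9  (≤ bound)
a_3 = 1: 159/13  (≤ bound)
a_4 = 13: 2177/178  (≤ bound)
a_5 = 2: 4513/369  (≤ bound)
a_6 = 2: 11203/916  (> 538, stop)

4513/369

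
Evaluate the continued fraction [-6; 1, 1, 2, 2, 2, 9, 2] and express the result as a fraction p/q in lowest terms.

-3113/575

Start with 2.
9 + 1/(2/1) = 9 + 1/2 = 19/2
2 + 1/(19/2) = 2 + 2/19 = 40/19
2 + 1/(40/19) = 2 + 19/40 = 99/40
2 + 1/(99/40) = 2 + 40/99 = 238/99
1 + 1/(238/99) = 1 + 99/238 = 337/238
1 + 1/(337/238) = 1 + 238/337 = 575/337
-6 + 1/(575/337) = -6 + 337/575 = -3113/575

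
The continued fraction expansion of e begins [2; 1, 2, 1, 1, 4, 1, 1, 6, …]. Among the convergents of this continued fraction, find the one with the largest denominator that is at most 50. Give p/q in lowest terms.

List convergents until the denominator exceeds the bound:
a_0 = 2: 2/1  (≤ bound)
a_1 = 1: 3/1  (≤ bound)
a_2 = 2: 8/3  (≤ bound)
a_3 = 1: 11/4  (≤ bound)
a_4 = 1: 19/7  (≤ bound)
a_5 = 4: 87/32  (≤ bound)
a_6 = 1: 106/39  (≤ bound)
a_7 = 1: 193/71  (> 50, stop)

106/39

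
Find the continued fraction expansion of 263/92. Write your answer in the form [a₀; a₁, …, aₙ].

[2; 1, 6, 13]

⌊263/92⌋ = 2, remainder 79
⌊92/79⌋ = 1, remainder 13
⌊79/13⌋ = 6, remainder 1
⌊13/1⌋ = 13, remainder 0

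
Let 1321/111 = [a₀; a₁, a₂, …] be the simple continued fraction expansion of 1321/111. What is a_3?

1321 = 11·111 + 100, so a_0 = 11
111 = 1·100 + 11, so a_1 = 1
100 = 9·11 + 1, so a_2 = 9
11 = 11·1 + 0, so a_3 = 11

11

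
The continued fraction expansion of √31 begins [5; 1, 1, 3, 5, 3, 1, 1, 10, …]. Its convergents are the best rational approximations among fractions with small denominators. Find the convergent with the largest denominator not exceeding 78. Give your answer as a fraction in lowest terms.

a_0 = 5: 5/1  (≤ bound)
a_1 = 1: 6/1  (≤ bound)
a_2 = 1: 11/2  (≤ bound)
a_3 = 3: 39/7  (≤ bound)
a_4 = 5: 206/37  (≤ bound)
a_5 = 3: 657/118  (> 78, stop)

206/37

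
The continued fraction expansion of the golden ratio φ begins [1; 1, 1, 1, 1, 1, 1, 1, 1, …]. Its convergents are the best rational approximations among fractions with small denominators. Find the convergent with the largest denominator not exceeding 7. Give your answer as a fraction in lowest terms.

List convergents until the denominator exceeds the bound:
a_0 = 1: 1/1  (≤ bound)
a_1 = 1: 2/1  (≤ bound)
a_2 = 1: 3/2  (≤ bound)
a_3 = 1: 5/3  (≤ bound)
a_4 = 1: 8/5  (≤ bound)
a_5 = 1: 13/8  (> 7, stop)

8/5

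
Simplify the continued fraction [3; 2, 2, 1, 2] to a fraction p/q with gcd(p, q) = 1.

Use the convergent recurrence hₖ = aₖ·hₖ₋₁ + hₖ₋₂ (and likewise for the denominators kₖ):
a_0 = 3: 3/1
a_1 = 2: 7/2
a_2 = 2: 17/5
a_3 = 1: 24/7
a_4 = 2: 65/19

65/19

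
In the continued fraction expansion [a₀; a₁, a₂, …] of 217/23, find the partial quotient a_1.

2

⌊217/23⌋ = 9, remainder 10
⌊23/10⌋ = 2, remainder 3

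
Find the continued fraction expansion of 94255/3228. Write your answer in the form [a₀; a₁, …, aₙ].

⌊94255/3228⌋ = 29, remainder 643
⌊3228/643⌋ = 5, remainder 13
⌊643/13⌋ = 49, remainder 6
⌊13/6⌋ = 2, remainder 1
⌊6/1⌋ = 6, remainder 0

[29; 5, 49, 2, 6]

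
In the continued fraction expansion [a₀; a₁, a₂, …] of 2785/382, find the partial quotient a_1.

2785 = 7·382 + 111, so a_0 = 7
382 = 3·111 + 49, so a_1 = 3

3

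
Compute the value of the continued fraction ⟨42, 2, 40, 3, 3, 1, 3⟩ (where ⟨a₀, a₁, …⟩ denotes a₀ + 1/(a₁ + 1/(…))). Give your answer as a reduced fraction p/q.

169933/3999

Start with 3.
1 + 1/(3/1) = 1 + 1/3 = 4/3
3 + 1/(4/3) = 3 + 3/4 = 15/4
3 + 1/(15/4) = 3 + 4/15 = 49/15
40 + 1/(49/15) = 40 + 15/49 = 1975/49
2 + 1/(1975/49) = 2 + 49/1975 = 3999/1975
42 + 1/(3999/1975) = 42 + 1975/3999 = 169933/3999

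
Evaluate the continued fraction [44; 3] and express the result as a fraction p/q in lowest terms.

Build up convergents one term at a time:
a_0 = 44: 44/1
a_1 = 3: 133/3

133/3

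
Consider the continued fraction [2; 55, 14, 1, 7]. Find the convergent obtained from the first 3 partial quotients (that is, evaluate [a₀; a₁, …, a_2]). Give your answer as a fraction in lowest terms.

Compute successive convergents:
a_0 = 2: 2/1
a_1 = 55: 111/55
a_2 = 14: 1556/771

1556/771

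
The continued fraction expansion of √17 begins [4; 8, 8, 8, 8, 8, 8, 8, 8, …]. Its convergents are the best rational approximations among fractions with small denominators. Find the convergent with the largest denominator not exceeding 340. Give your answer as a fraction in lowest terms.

a_0 = 4: 4/1  (≤ bound)
a_1 = 8: 33/8  (≤ bound)
a_2 = 8: 268/65  (≤ bound)
a_3 = 8: 2177/528  (> 340, stop)

268/65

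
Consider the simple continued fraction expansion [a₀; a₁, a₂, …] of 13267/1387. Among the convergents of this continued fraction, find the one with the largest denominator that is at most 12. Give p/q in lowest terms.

67/7

a_0 = 9: 9/1  (≤ bound)
a_1 = 1: 10/1  (≤ bound)
a_2 = 1: 19/2  (≤ bound)
a_3 = 3: 67/7  (≤ bound)
a_4 = 3: 220/23  (> 12, stop)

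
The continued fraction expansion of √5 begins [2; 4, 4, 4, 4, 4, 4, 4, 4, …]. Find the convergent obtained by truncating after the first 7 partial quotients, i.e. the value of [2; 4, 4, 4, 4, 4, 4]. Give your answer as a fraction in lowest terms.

a_0 = 2: 2/1
a_1 = 4: 9/4
a_2 = 4: 38/17
a_3 = 4: 161/72
a_4 = 4: 682/305
a_5 = 4: 2889/1292
a_6 = 4: 12238/5473

12238/5473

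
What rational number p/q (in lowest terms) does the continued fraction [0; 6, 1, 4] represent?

Build up convergents one term at a time:
a_0 = 0: 0/1
a_1 = 6: 1/6
a_2 = 1: 1/7
a_3 = 4: 5/34

5/34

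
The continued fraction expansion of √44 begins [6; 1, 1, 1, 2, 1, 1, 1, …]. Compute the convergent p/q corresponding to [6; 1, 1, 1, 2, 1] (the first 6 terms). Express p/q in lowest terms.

73/11

Build up convergents one term at a time:
a_0 = 6: 6/1
a_1 = 1: 7/1
a_2 = 1: 13/2
a_3 = 1: 20/3
a_4 = 2: 53/8
a_5 = 1: 73/11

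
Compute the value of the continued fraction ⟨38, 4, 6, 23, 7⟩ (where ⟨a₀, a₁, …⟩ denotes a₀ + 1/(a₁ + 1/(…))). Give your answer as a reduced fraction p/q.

155943/4078

Work from the innermost term outward:
Start with 7.
23 + 1/(7/1) = 23 + 1/7 = 162/7
6 + 1/(162/7) = 6 + 7/162 = 979/162
4 + 1/(979/162) = 4 + 162/979 = 4078/979
38 + 1/(4078/979) = 38 + 979/4078 = 155943/4078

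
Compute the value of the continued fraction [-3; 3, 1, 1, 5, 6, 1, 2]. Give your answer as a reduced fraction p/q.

-2177/801

Compute successive convergents:
a_0 = -3: -3/1
a_1 = 3: -8/3
a_2 = 1: -11/4
a_3 = 1: -19/7
a_4 = 5: -106/39
a_5 = 6: -655/241
a_6 = 1: -761/280
a_7 = 2: -2177/801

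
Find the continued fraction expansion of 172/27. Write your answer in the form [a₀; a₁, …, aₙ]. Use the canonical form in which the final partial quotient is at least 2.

[6; 2, 1, 2, 3]

172 = 6·27 + 10, so a_0 = 6
27 = 2·10 + 7, so a_1 = 2
10 = 1·7 + 3, so a_2 = 1
7 = 2·3 + 1, so a_3 = 2
3 = 3·1 + 0, so a_4 = 3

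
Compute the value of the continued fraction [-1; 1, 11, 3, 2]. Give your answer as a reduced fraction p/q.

Start with 2.
3 + 1/(2/1) = 3 + 1/2 = 7/2
11 + 1/(7/2) = 11 + 2/7 = 79/7
1 + 1/(79/7) = 1 + 7/79 = 86/79
-1 + 1/(86/79) = -1 + 79/86 = -7/86

-7/86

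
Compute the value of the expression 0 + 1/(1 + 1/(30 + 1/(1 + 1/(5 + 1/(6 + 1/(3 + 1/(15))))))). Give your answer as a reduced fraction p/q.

55261/57053

Work from the innermost term outward:
Start with 15.
3 + 1/(15/1) = 3 + 1/15 = 46/15
6 + 1/(46/15) = 6 + 15/46 = 291/46
5 + 1/(291/46) = 5 + 46/291 = 1501/291
1 + 1/(1501/291) = 1 + 291/1501 = 1792/1501
30 + 1/(1792/1501) = 30 + 1501/1792 = 55261/1792
1 + 1/(55261/1792) = 1 + 1792/55261 = 57053/55261
0 + 1/(57053/55261) = 0 + 55261/57053 = 55261/57053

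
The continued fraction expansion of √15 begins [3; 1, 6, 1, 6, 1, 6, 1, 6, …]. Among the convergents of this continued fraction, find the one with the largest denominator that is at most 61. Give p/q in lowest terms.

a_0 = 3: 3/1  (≤ bound)
a_1 = 1: 4/1  (≤ bound)
a_2 = 6: 27/7  (≤ bound)
a_3 = 1: 31/8  (≤ bound)
a_4 = 6: 213/55  (≤ bound)
a_5 = 1: 244/63  (> 61, stop)

213/55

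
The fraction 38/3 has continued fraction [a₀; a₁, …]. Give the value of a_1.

1

38 = 12·3 + 2, so a_0 = 12
3 = 1·2 + 1, so a_1 = 1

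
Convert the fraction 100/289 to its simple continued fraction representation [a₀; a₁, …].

Repeatedly divide and take the remainder:
100 ÷ 289 → quotient 0, remainder 100
289 ÷ 100 → quotient 2, remainder 89
100 ÷ 89 → quotient 1, remainder 11
89 ÷ 11 → quotient 8, remainder 1
11 ÷ 1 → quotient 11, remainder 0

[0; 2, 1, 8, 11]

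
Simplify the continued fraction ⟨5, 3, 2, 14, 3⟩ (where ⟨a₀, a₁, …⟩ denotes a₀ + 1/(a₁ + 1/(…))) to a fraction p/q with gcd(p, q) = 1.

a_0 = 5: 5/1
a_1 = 3: 16/3
a_2 = 2: 37/7
a_3 = 14: 534/101
a_4 = 3: 1639/310

1639/310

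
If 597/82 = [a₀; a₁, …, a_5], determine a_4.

597 = 7·82 + 23, so a_0 = 7
82 = 3·23 + 13, so a_1 = 3
23 = 1·13 + 10, so a_2 = 1
13 = 1·10 + 3, so a_3 = 1
10 = 3·3 + 1, so a_4 = 3

3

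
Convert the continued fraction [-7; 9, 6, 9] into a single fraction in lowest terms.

-3473/504

Start with 9.
6 + 1/(9/1) = 6 + 1/9 = 55/9
9 + 1/(55/9) = 9 + 9/55 = 504/55
-7 + 1/(504/55) = -7 + 55/504 = -3473/504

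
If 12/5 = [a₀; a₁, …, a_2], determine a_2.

Run the Euclidean algorithm, recording each quotient:
12 ÷ 5 → quotient 2, remainder 2
5 ÷ 2 → quotient 2, remainder 1
2 ÷ 1 → quotient 2, remainder 0

2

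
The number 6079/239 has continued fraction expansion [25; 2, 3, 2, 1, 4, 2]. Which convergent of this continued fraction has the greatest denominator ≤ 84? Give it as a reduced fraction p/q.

585/23

List convergents until the denominator exceeds the bound:
a_0 = 25: 25/1  (≤ bound)
a_1 = 2: 51/2  (≤ bound)
a_2 = 3: 178/7  (≤ bound)
a_3 = 2: 407/16  (≤ bound)
a_4 = 1: 585/23  (≤ bound)
a_5 = 4: 2747/108  (> 84, stop)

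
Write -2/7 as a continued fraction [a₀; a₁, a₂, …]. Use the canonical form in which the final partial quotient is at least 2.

[-1; 1, 2, 2]

Run the Euclidean algorithm, recording each quotient:
⌊-2/7⌋ = -1, remainder 5
⌊7/5⌋ = 1, remainder 2
⌊5/2⌋ = 2, remainder 1
⌊2/1⌋ = 2, remainder 0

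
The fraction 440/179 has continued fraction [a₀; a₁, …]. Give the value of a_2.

Repeatedly divide and take the remainder:
440 = 2·179 + 82, so a_0 = 2
179 = 2·82 + 15, so a_1 = 2
82 = 5·15 + 7, so a_2 = 5

5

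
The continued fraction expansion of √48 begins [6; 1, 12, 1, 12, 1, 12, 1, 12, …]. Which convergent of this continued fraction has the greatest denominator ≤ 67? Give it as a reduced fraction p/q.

97/14

a_0 = 6: 6/1  (≤ bound)
a_1 = 1: 7/1  (≤ bound)
a_2 = 12: 90/13  (≤ bound)
a_3 = 1: 97/14  (≤ bound)
a_4 = 12: 1254/181  (> 67, stop)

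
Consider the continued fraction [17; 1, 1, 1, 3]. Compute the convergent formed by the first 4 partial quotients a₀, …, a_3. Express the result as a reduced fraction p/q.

a_0 = 17: 17/1
a_1 = 1: 18/1
a_2 = 1: 35/2
a_3 = 1: 53/3

53/3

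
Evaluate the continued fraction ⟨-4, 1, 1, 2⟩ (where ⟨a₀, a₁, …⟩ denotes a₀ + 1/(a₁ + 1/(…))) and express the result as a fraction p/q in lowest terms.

Start with 2.
1 + 1/(2/1) = 1 + 1/2 = 3/2
1 + 1/(3/2) = 1 + 2/3 = 5/3
-4 + 1/(5/3) = -4 + 3/5 = -17/5

-17/5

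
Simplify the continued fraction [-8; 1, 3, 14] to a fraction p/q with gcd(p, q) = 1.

Collapse the nested fraction from the inside out:
Start with 14.
3 + 1/(14/1) = 3 + 1/14 = 43/14
1 + 1/(43/14) = 1 + 14/43 = 57/43
-8 + 1/(57/43) = -8 + 43/57 = -413/57

-413/57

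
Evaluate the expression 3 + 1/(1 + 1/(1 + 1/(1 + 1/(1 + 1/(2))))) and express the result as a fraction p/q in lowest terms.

Starting at the tail and folding back:
Start with 2.
1 + 1/(2/1) = 1 + 1/2 = 3/2
1 + 1/(3/2) = 1 + 2/3 = 5/3
1 + 1/(5/3) = 1 + 3/5 = 8/5
1 + 1/(8/5) = 1 + 5/8 = 13/8
3 + 1/(13/8) = 3 + 8/13 = 47/13

47/13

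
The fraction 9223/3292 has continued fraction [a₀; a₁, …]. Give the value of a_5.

9223 = 2·3292 + 2639, so a_0 = 2
3292 = 1·2639 + 653, so a_1 = 1
2639 = 4·653 + 27, so a_2 = 4
653 = 24·27 + 5, so a_3 = 24
27 = 5·5 + 2, so a_4 = 5
5 = 2·2 + 1, so a_5 = 2

2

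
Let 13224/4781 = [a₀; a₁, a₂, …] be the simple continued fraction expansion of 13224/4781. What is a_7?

Repeatedly divide and take the remainder:
⌊13224/4781⌋ = 2, remainder 3662
⌊4781/3662⌋ = 1, remainder 1119
⌊3662/1119⌋ = 3, remainder 305
⌊1119/305⌋ = 3, remainder 204
⌊305/204⌋ = 1, remainder 101
⌊204/101⌋ = 2, remainder 2
⌊101/2⌋ = 50, remainder 1
⌊2/1⌋ = 2, remainder 0

2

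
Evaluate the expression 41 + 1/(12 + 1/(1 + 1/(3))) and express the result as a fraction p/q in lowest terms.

2095/51

Start with 3.
1 + 1/(3/1) = 1 + 1/3 = 4/3
12 + 1/(4/3) = 12 + 3/4 = 51/4
41 + 1/(51/4) = 41 + 4/51 = 2095/51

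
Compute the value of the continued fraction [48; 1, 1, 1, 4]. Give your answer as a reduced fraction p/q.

681/14

a_0 = 48: 48/1
a_1 = 1: 49/1
a_2 = 1: 97/2
a_3 = 1: 146/3
a_4 = 4: 681/14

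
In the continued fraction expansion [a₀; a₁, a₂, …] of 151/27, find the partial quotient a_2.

1

⌊151/27⌋ = 5, remainder 16
⌊27/16⌋ = 1, remainder 11
⌊16/11⌋ = 1, remainder 5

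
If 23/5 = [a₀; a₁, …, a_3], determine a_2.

1

23 ÷ 5 → quotient 4, remainder 3
5 ÷ 3 → quotient 1, remainder 2
3 ÷ 2 → quotient 1, remainder 1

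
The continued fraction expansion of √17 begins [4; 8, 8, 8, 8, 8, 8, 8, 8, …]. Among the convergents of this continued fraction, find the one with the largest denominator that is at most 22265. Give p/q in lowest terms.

List convergents until the denominator exceeds the bound:
a_0 = 4: 4/1  (≤ bound)
a_1 = 8: 33/8  (≤ bound)
a_2 = 8: 268/65  (≤ bound)
a_3 = 8: 2177/528  (≤ bound)
a_4 = 8: 17684/4289  (≤ bound)
a_5 = 8: 143649/34840  (> 22265, stop)

17684/4289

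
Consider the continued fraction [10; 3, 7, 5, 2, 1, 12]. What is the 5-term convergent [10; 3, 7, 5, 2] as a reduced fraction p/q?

Use the convergent recurrence hₖ = aₖ·hₖ₋₁ + hₖ₋₂ (and likewise for the denominators kₖ):
a_0 = 10: 10/1
a_1 = 3: 31/3
a_2 = 7: 227/22
a_3 = 5: 1166/113
a_4 = 2: 2559/248

2559/248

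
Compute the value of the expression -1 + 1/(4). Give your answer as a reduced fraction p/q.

Use the convergent recurrence hₖ = aₖ·hₖ₋₁ + hₖ₋₂ (and likewise for the denominators kₖ):
a_0 = -1: -1/1
a_1 = 4: -3/4

-3/4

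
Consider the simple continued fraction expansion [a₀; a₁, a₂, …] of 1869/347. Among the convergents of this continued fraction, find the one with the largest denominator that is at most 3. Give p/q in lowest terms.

a_0 = 5: 5/1  (≤ bound)
a_1 = 2: 11/2  (≤ bound)
a_2 = 1: 16/3  (≤ bound)
a_3 = 1: 27/5  (> 3, stop)

16/3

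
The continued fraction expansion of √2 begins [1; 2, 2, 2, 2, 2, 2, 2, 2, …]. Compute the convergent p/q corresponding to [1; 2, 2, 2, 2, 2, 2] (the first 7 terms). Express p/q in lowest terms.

Start with 2.
2 + 1/(2/1) = 2 + 1/2 = 5/2
2 + 1/(5/2) = 2 + 2/5 = 12/5
2 + 1/(12/5) = 2 + 5/12 = 29/12
2 + 1/(29/12) = 2 + 12/29 = 70/29
2 + 1/(70/29) = 2 + 29/70 = 169/70
1 + 1/(169/70) = 1 + 70/169 = 239/169

239/169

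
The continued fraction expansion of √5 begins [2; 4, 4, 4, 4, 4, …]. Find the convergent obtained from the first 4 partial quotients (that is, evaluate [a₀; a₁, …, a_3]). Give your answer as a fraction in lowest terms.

Start with 4.
4 + 1/(4/1) = 4 + 1/4 = 17/4
4 + 1/(17/4) = 4 + 4/17 = 72/17
2 + 1/(72/17) = 2 + 17/72 = 161/72

161/72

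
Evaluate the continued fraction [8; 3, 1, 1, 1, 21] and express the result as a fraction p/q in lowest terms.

1969/238

Work from the innermost term outward:
Start with 21.
1 + 1/(21/1) = 1 + 1/21 = 22/21
1 + 1/(22/21) = 1 + 21/22 = 43/22
1 + 1/(43/22) = 1 + 22/43 = 65/43
3 + 1/(65/43) = 3 + 43/65 = 238/65
8 + 1/(238/65) = 8 + 65/238 = 1969/238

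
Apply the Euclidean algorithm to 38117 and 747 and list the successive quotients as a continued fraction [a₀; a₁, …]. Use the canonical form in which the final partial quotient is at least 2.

⌊38117/747⌋ = 51, remainder 20
⌊747/20⌋ = 37, remainder 7
⌊20/7⌋ = 2, remainder 6
⌊7/6⌋ = 1, remainder 1
⌊6/1⌋ = 6, remainder 0

[51; 37, 2, 1, 6]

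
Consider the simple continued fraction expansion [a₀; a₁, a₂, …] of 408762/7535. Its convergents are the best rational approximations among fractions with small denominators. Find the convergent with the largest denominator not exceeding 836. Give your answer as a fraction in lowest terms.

43453/801

a_0 = 54: 54/1  (≤ bound)
a_1 = 4: 217/4  (≤ bound)
a_2 = 39: 8517/157  (≤ bound)
a_3 = 1: 8734/161  (≤ bound)
a_4 = 4: 43453/801  (≤ bound)
a_5 = 1: 52187/962  (> 836, stop)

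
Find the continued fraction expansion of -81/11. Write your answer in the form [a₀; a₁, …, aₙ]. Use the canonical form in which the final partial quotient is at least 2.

Apply division with remainder until the remainder is 0:
⌊-81/11⌋ = -8, remainder 7
⌊11/7⌋ = 1, remainder 4
⌊7/4⌋ = 1, remainder 3
⌊4/3⌋ = 1, remainder 1
⌊3/1⌋ = 3, remainder 0

[-8; 1, 1, 1, 3]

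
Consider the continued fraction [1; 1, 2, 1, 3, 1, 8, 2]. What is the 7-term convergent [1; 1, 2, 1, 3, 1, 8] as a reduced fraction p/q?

Use the convergent recurrence hₖ = aₖ·hₖ₋₁ + hₖ₋₂ (and likewise for the denominators kₖ):
a_0 = 1: 1/1
a_1 = 1: 2/1
a_2 = 2: 5/3
a_3 = 1: 7/4
a_4 = 3: 26/15
a_5 = 1: 33/19
a_6 = 8: 290/167

290/167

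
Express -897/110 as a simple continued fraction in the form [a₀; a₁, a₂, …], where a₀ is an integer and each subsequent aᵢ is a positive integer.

[-9; 1, 5, 2, 8]

-897 ÷ 110 → quotient -9, remainder 93
110 ÷ 93 → quotient 1, remainder 17
93 ÷ 17 → quotient 5, remainder 8
17 ÷ 8 → quotient 2, remainder 1
8 ÷ 1 → quotient 8, remainder 0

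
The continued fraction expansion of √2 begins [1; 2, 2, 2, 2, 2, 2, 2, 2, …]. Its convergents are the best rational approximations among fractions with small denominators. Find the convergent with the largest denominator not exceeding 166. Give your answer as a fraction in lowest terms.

99/70

a_0 = 1: 1/1  (≤ bound)
a_1 = 2: 3/2  (≤ bound)
a_2 = 2: 7/5  (≤ bound)
a_3 = 2: 17/12  (≤ bound)
a_4 = 2: 41/29  (≤ bound)
a_5 = 2: 99/70  (≤ bound)
a_6 = 2: 239/169  (> 166, stop)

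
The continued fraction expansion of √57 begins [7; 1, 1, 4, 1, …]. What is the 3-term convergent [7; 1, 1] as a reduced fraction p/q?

15/2

a_0 = 7: 7/1
a_1 = 1: 8/1
a_2 = 1: 15/2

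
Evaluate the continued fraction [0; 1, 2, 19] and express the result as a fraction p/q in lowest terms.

39/58

Start with 19.
2 + 1/(19/1) = 2 + 1/19 = 39/19
1 + 1/(39/19) = 1 + 19/39 = 58/39
0 + 1/(58/39) = 0 + 39/58 = 39/58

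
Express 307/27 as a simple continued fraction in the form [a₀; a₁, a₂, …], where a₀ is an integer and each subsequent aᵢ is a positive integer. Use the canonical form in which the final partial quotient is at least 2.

Repeatedly divide and take the remainder:
307 ÷ 27 → quotient 11, remainder 10
27 ÷ 10 → quotient 2, remainder 7
10 ÷ 7 → quotient 1, remainder 3
7 ÷ 3 → quotient 2, remainder 1
3 ÷ 1 → quotient 3, remainder 0

[11; 2, 1, 2, 3]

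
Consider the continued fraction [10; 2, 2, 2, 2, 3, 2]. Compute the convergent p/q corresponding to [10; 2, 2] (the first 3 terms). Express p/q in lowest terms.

a_0 = 10: 10/1
a_1 = 2: 21/2
a_2 = 2: 52/5

52/5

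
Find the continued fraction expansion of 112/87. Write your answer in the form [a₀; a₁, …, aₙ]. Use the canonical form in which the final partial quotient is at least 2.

⌊112/87⌋ = 1, remainder 25
⌊87/25⌋ = 3, remainder 12
⌊25/12⌋ = 2, remainder 1
⌊12/1⌋ = 12, remainder 0

[1; 3, 2, 12]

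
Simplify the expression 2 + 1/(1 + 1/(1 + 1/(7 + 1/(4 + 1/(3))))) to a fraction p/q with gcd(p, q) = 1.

Start with 3.
4 + 1/(3/1) = 4 + 1/3 = 13/3
7 + 1/(13/3) = 7 + 3/13 = 94/13
1 + 1/(94/13) = 1 + 13/94 = 107/94
1 + 1/(107/94) = 1 + 94/107 = 201/107
2 + 1/(201/107) = 2 + 107/201 = 509/201

509/201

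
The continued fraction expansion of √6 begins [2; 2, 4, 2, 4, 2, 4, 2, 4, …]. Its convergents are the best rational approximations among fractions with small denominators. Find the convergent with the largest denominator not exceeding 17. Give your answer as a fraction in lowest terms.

22/9

List convergents until the denominator exceeds the bound:
a_0 = 2: 2/1  (≤ bound)
a_1 = 2: 5/2  (≤ bound)
a_2 = 4: 22/9  (≤ bound)
a_3 = 2: 49/20  (> 17, stop)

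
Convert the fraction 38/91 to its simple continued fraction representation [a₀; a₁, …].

38 ÷ 91 → quotient 0, remainder 38
91 ÷ 38 → quotient 2, remainder 15
38 ÷ 15 → quotient 2, remainder 8
15 ÷ 8 → quotient 1, remainder 7
8 ÷ 7 → quotient 1, remainder 1
7 ÷ 1 → quotient 7, remainder 0

[0; 2, 2, 1, 1, 7]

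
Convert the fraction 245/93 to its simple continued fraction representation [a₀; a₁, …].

245 = 2·93 + 59, so a_0 = 2
93 = 1·59 + 34, so a_1 = 1
59 = 1·34 + 25, so a_2 = 1
34 = 1·25 + 9, so a_3 = 1
25 = 2·9 + 7, so a_4 = 2
9 = 1·7 + 2, so a_5 = 1
7 = 3·2 + 1, so a_6 = 3
2 = 2·1 + 0, so a_7 = 2

[2; 1, 1, 1, 2, 1, 3, 2]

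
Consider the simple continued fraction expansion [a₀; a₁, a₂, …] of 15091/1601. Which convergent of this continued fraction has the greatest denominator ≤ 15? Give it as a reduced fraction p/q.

a_0 = 9: 9/1  (≤ bound)
a_1 = 2: 19/2  (≤ bound)
a_2 = 2: 47/5  (≤ bound)
a_3 = 1: 66/7  (≤ bound)
a_4 = 7: 509/54  (> 15, stop)

66/7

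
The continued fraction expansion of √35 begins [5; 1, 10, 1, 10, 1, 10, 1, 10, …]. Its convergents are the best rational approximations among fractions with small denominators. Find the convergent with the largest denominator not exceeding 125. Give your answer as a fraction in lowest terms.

List convergents until the denominator exceeds the bound:
a_0 = 5: 5/1  (≤ bound)
a_1 = 1: 6/1  (≤ bound)
a_2 = 10: 65/11  (≤ bound)
a_3 = 1: 71/12  (≤ bound)
a_4 = 10: 775/131  (> 125, stop)

71/12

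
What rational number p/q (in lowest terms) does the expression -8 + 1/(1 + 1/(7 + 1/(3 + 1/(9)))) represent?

-1659/233

a_0 = -8: -8/1
a_1 = 1: -7/1
a_2 = 7: -57/8
a_3 = 3: -178/25
a_4 = 9: -1659/233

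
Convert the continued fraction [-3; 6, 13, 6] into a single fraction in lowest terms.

a_0 = -3: -3/1
a_1 = 6: -17/6
a_2 = 13: -224/79
a_3 = 6: -1361/480

-1361/480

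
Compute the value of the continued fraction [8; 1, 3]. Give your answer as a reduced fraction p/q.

35/4

Starting at the tail and folding back:
Start with 3.
1 + 1/(3/1) = 1 + 1/3 = 4/3
8 + 1/(4/3) = 8 + 3/4 = 35/4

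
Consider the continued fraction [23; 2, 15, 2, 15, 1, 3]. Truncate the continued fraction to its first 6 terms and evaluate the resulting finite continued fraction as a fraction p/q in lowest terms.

Work from the innermost term outward:
Start with 1.
15 + 1/(1/1) = 15 + 1/1 = 16/1
2 + 1/(16/1) = 2 + 1/16 = 33/16
15 + 1/(33/16) = 15 + 16/33 = 511/33
2 + 1/(511/33) = 2 + 33/511 = 1055/511
23 + 1/(1055/511) = 23 + 511/1055 = 24776/1055

24776/1055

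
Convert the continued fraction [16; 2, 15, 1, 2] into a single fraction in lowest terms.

Work from the innermost term outward:
Start with 2.
1 + 1/(2/1) = 1 + 1/2 = 3/2
15 + 1/(3/2) = 15 + 2/3 = 47/3
2 + 1/(47/3) = 2 + 3/47 = 97/47
16 + 1/(97/47) = 16 + 47/97 = 1599/97

1599/97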